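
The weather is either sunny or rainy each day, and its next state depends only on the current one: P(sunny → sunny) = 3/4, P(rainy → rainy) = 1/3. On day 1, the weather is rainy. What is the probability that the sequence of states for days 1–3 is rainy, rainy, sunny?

2/9

Day 1 is given. For each transition, use the conditional probability from the current state:
P(rainy | rainy) = 1/3; P(sunny | rainy) = 2/3.
P = 1/3 × 2/3 = 2/9.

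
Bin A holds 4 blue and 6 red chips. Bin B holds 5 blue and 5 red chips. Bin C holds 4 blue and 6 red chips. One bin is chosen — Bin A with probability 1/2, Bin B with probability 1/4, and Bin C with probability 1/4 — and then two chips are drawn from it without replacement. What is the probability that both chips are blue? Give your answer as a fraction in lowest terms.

From Bin A: P(both blue) = (4/10)(3/9) = 2/15.
From Bin B: P(both blue) = (5/10)(4/9) = 2/9.
From Bin C: P(both blue) = (4/10)(3/9) = 2/15.
Total probability = (1/2)(2/15) + (1/4)(2/9) + (1/4)(2/15) = 7/45.

7/45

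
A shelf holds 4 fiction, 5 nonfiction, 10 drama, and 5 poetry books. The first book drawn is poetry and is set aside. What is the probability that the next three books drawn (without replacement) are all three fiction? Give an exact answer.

After the first draw, 4 of the remaining 23 books are fiction.
P = 4/23 × 3/22 × 2/21 = 24/10626 = 4/1771.

4/1771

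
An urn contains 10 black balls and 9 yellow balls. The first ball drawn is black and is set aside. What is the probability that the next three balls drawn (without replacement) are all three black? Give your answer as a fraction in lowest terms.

7/68

After the first draw, 9 of the remaining 18 balls are black.
P = 9/18 × 8/17 × 7/16 = 504/4896 = 7/68.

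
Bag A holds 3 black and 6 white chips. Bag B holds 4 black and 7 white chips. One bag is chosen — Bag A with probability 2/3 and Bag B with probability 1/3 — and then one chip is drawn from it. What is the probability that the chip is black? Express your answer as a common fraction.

34/99

From Bag A: P(black) = 3/9.
From Bag B: P(black) = 4/11.
Total probability = (2/3)(3/9) + (1/3)(4/11) = 34/99.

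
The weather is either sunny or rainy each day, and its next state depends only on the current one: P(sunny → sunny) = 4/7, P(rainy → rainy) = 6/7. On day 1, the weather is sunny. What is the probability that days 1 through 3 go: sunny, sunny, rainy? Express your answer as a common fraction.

12/49

Day 1 is given. For each transition, use the conditional probability from the current state:
P(sunny | sunny) = 4/7; P(rainy | sunny) = 3/7.
P = 4/7 × 3/7 = 12/49.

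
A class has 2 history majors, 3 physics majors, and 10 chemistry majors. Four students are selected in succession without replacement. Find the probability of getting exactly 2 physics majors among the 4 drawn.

One ordering (physics majors drawn first) has probability 3/15 × 2/14 × 12/13 × 11/12 = 792/32760 = 11/455.
There are C(4,2) = 6 such orderings, each equally likely, so P = 6 × 11/455 = 66/455.

66/455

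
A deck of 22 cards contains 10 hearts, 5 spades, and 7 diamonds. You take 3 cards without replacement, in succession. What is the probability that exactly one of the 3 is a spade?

34/77

One ordering (a spade drawn first) has probability 5/22 × 17/21 × 16/20 = 1360/9240 = 34/231.
There are C(3,1) = 3 such orderings, each equally likely, so P = 3 × 34/231 = 34/77.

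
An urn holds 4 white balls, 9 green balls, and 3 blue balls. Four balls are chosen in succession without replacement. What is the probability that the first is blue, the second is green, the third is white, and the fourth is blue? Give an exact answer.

Chain rule:
P = 3/16 × 9/15 × 4/14 × 2/13 = 216/43680 = 9/1820.

9/1820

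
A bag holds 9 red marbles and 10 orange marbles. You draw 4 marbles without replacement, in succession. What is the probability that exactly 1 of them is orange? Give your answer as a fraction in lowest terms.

One ordering (orange drawn first) has probability 10/19 × 9/18 × 8/17 × 7/16 = 5040/93024 = 35/646.
There are C(4,1) = 4 such orderings, each equally likely, so P = 4 × 35/646 = 70/323.

70/323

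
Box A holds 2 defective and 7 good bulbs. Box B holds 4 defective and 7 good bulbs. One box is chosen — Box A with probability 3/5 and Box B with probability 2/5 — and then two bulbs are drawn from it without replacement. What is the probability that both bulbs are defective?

199/3300

From Box A: P(both defective) = (2/9)(1/8) = 1/36.
From Box B: P(both defective) = (4/11)(3/10) = 6/55.
Total probability = (3/5)(1/36) + (2/5)(6/55) = 199/3300.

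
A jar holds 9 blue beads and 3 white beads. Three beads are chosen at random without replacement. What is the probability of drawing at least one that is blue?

P(no blue) = 3/12 × 2/11 × 1/10 = 6/1320 = 1/220.
P(at least one) = 1 − 1/220 = 219/220.

219/220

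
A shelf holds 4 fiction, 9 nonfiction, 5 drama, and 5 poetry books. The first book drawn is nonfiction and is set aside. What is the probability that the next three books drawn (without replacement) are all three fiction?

1/385

After the first draw, 4 of the remaining 22 books are fiction.
P = 4/22 × 3/21 × 2/20 = 24/9240 = 1/385.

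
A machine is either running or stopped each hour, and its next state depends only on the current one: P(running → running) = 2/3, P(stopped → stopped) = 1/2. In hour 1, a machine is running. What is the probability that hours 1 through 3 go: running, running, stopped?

Hour 1 is given. For each transition, use the conditional probability from the current state:
P(running | running) = 2/3; P(stopped | running) = 1/3.
P = 2/3 × 1/3 = 2/9.

2/9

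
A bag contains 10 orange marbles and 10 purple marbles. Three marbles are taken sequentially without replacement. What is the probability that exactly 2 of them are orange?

One ordering (orange drawn first) has probability 10/20 × 9/19 × 10/18 = 900/6840 = 5/38.
There are C(3,2) = 3 such orderings, each equally likely, so P = 3 × 5/38 = 15/38.

15/38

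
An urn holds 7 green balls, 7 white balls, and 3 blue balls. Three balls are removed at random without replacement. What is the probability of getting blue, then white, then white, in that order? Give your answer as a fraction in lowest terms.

Each draw changes the counts, so multiply the conditional probabilities along the sequence:
P = 3/17 × 7/16 × 6/15 = 126/4080 = 21/680.

21/680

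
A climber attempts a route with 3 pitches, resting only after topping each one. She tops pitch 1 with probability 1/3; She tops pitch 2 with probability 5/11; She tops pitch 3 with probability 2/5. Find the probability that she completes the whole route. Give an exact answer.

Each stage is reached only if all earlier stages succeed, so
P = 1/3 × 5/11 × 2/5 = 10/165 = 2/33.

2/33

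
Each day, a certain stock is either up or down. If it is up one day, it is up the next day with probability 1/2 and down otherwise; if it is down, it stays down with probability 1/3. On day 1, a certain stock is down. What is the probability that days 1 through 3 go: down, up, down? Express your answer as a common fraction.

Day 1 is given. For each transition, use the conditional probability from the current state:
P(up | down) = 2/3; P(down | up) = 1/2.
P = 2/3 × 1/2 = 2/6 = 1/3.

1/3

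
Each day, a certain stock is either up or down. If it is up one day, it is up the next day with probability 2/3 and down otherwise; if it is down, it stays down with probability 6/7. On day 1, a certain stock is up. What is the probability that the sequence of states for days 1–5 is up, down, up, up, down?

Day 1 is given. For each transition, use the conditional probability from the current state:
P(down | up) = 1/3; P(up | down) = 1/7; P(up | up) = 2/3; P(down | up) = 1/3.
P = 1/3 × 1/7 × 2/3 × 1/3 = 2/189.

2/189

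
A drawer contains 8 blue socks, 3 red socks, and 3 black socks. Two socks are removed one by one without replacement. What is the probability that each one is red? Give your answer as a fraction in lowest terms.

3/91

P(every draw is red) = 3/14 × 2/13 = 6/182 = 3/91.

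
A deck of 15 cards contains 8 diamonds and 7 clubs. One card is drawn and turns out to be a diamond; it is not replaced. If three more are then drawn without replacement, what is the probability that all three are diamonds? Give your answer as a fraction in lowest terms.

After the first draw, 7 of the remaining 14 cards are diamonds.
P = 7/14 × 6/13 × 5/12 = 210/2184 = 5/52.

5/52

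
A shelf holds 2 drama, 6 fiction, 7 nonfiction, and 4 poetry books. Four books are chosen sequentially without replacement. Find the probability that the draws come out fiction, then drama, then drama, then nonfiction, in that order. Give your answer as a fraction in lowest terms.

Each draw changes the counts, so multiply the conditional probabilities along the sequence:
P = 6/19 × 2/18 × 1/17 × 7/16 = 84/93024 = 7/7752.

7/7752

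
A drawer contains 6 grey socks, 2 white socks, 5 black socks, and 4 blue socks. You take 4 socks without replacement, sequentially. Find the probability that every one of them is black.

P(every draw is black) = 5/17 × 4/16 × 3/15 × 2/14 = 120/57120 = 1/476.

1/476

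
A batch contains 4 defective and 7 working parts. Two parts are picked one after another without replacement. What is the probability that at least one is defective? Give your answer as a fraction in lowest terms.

P(no defective) = 7/11 × 6/10 = 42/110 = 21/55.
P(at least one) = 1 − 21/55 = 34/55.

34/55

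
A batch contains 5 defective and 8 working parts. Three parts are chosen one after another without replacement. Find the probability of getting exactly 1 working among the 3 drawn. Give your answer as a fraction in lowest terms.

One ordering (working drawn first) has probability 8/13 × 5/12 × 4/11 = 160/1716 = 40/429.
There are C(3,1) = 3 such orderings, each equally likely, so P = 3 × 40/429 = 40/143.

40/143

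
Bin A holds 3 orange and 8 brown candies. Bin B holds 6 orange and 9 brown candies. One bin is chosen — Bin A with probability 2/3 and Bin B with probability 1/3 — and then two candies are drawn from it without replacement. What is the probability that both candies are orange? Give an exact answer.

97/1155

From Bin A: P(both orange) = (3/11)(2/10) = 3/55.
From Bin B: P(both orange) = (6/15)(5/14) = 1/7.
Total probability = (2/3)(3/55) + (1/3)(1/7) = 97/1155.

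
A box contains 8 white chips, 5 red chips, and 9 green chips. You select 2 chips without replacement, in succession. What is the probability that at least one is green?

P(no green) = 13/22 × 12/21 = 156/462 = 26/77.
P(at least one) = 1 − 26/77 = 51/77.

51/77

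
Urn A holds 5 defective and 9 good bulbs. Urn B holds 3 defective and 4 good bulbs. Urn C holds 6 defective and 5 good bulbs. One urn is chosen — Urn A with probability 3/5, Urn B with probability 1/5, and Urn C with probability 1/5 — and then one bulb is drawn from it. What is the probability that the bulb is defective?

9/22

From Urn A: P(defective) = 5/14.
From Urn B: P(defective) = 3/7.
From Urn C: P(defective) = 6/11.
Total probability = (3/5)(5/14) + (1/5)(3/7) + (1/5)(6/11) = 9/22.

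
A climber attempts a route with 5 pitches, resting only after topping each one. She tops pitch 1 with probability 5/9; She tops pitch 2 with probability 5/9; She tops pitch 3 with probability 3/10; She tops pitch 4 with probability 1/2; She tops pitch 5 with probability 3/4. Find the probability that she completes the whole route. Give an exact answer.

The events are sequential, so multiply the conditional probabilities:
P = 5/9 × 5/9 × 3/10 × 1/2 × 3/4 = 225/6480 = 5/144.

5/144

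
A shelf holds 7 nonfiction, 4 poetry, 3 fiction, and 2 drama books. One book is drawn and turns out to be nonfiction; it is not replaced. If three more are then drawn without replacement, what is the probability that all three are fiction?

1/455

After the first draw, 3 of the remaining 15 books are fiction.
P = 3/15 × 2/14 × 1/13 = 6/2730 = 1/455.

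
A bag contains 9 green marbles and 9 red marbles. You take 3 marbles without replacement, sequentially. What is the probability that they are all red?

P = 9/18 × 8/17 × 7/16 = 504/4896 = 7/68.

7/68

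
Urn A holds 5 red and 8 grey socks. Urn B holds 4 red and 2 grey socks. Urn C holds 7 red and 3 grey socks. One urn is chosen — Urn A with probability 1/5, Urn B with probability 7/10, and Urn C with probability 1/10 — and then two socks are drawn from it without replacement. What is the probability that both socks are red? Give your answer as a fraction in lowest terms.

From Urn A: P(both red) = (5/13)(4/12) = 5/39.
From Urn B: P(both red) = (4/6)(3/5) = 2/5.
From Urn C: P(both red) = (7/10)(6/9) = 7/15.
Total probability = (1/5)(5/39) + (7/10)(2/5) + (1/10)(7/15) = 229/650.

229/650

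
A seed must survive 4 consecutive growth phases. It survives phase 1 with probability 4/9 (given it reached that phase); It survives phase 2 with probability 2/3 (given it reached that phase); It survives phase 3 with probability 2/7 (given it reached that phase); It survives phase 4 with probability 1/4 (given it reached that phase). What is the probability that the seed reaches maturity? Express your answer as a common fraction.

Each stage is reached only if all earlier stages succeed, so
P = 4/9 × 2/3 × 2/7 × 1/4 = 16/756 = 4/189.

4/189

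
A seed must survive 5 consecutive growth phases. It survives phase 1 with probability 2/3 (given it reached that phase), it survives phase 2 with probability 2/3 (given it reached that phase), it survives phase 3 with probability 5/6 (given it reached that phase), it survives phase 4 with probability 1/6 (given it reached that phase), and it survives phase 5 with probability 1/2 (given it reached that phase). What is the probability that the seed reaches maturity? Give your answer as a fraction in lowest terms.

5/162

The events are sequential, so multiply the conditional probabilities:
P = 2/3 × 2/3 × 5/6 × 1/6 × 1/2 = 20/648 = 5/162.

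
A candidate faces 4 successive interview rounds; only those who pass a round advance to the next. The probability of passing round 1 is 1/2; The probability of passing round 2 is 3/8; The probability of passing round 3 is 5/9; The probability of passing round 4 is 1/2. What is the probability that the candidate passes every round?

5/96

The events are sequential, so multiply the conditional probabilities:
P = 1/2 × 3/8 × 5/9 × 1/2 = 15/288 = 5/96.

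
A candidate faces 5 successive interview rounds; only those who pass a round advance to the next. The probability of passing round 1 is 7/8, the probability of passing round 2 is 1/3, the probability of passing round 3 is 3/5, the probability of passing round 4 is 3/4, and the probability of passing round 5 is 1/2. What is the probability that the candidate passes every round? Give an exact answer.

Each stage is reached only if all earlier stages succeed, so
P = 7/8 × 1/3 × 3/5 × 3/4 × 1/2 = 63/960 = 21/320.

21/320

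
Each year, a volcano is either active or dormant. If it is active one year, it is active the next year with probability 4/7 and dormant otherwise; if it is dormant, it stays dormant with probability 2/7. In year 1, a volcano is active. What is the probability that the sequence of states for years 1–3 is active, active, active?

16/49

Year 1 is given. For each transition, use the conditional probability from the current state:
P(active | active) = 4/7; P(active | active) = 4/7.
P = 4/7 × 4/7 = 16/49.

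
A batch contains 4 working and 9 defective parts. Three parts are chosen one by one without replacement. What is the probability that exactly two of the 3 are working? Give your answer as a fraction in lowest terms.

One ordering (working drawn first) has probability 4/13 × 3/12 × 9/11 = 108/1716 = 9/143.
There are C(3,2) = 3 such orderings, each equally likely, so P = 3 × 9/143 = 27/143.

27/143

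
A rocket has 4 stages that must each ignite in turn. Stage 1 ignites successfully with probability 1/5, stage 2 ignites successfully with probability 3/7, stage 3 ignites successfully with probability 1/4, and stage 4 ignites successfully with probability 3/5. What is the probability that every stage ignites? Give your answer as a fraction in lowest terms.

The events are sequential, so multiply the conditional probabilities:
P = 1/5 × 3/7 × 1/4 × 3/5 = 9/700.

9/700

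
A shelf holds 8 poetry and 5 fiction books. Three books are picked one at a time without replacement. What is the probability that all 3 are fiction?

5/143

P(all fiction) = 5/13 × 4/12 × 3/11 = 60/1716 = 5/143.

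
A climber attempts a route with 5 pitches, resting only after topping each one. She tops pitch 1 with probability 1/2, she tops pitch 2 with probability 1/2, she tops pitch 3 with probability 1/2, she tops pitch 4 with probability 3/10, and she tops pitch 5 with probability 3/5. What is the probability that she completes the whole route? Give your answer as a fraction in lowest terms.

Multiplying along the chain,
P = 1/2 × 1/2 × 1/2 × 3/10 × 3/5 = 9/400.

9/400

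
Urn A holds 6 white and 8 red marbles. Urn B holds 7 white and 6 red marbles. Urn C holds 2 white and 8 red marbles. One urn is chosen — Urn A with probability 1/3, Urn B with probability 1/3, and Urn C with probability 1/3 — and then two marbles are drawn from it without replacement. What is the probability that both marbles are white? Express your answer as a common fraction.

From Urn A: P(both white) = (6/14)(5/13) = 15/91.
From Urn B: P(both white) = (7/13)(6/12) = 7/26.
From Urn C: P(both white) = (2/10)(1/9) = 1/45.
Total probability = (1/3)(15/91) + (1/3)(7/26) + (1/3)(1/45) = 3737/24570.

3737/24570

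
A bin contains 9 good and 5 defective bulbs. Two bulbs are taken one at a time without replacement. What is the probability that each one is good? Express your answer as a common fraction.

P(all good) = 9/14 × 8/13 = 72/182 = 36/91.

36/91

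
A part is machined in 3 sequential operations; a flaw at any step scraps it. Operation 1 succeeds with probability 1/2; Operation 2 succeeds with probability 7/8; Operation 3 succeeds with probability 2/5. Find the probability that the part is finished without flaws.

The events are sequential, so multiply the conditional probabilities:
P = 1/2 × 7/8 × 2/5 = 14/80 = 7/40.

7/40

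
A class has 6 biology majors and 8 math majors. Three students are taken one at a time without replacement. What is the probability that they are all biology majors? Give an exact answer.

5/91

P(all biology majors) = 6/14 × 5/13 × 4/12 = 120/2184 = 5/91.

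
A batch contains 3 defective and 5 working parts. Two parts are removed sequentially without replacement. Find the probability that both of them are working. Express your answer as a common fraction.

P(every draw is working) = 5/8 × 4/7 = 20/56 = 5/14.

5/14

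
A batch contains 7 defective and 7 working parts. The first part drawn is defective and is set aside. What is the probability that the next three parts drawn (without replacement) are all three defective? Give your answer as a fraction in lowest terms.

After the first draw, 6 of the remaining 13 parts are defective.
P = 6/13 × 5/12 × 4/11 = 120/1716 = 10/143.

10/143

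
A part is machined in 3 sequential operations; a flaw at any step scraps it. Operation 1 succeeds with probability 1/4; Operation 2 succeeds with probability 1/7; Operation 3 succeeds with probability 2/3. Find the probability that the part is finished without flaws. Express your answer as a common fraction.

1/42

Each stage is reached only if all earlier stages succeed, so
P = 1/4 × 1/7 × 2/3 = 2/84 = 1/42.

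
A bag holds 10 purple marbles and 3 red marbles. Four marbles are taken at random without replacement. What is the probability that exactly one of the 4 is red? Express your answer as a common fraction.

One ordering (red drawn first) has probability 3/13 × 10/12 × 9/11 × 8/10 = 2160/17160 = 18/143.
There are C(4,1) = 4 such orderings, each equally likely, so P = 4 × 18/143 = 72/143.

72/143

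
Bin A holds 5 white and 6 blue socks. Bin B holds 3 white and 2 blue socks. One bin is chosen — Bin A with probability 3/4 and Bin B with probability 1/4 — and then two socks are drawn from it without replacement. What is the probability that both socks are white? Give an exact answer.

From Bin A: P(both white) = (5/11)(4/10) = 2/11.
From Bin B: P(both white) = (3/5)(2/4) = 3/10.
Total probability = (3/4)(2/11) + (1/4)(3/10) = 93/440.

93/440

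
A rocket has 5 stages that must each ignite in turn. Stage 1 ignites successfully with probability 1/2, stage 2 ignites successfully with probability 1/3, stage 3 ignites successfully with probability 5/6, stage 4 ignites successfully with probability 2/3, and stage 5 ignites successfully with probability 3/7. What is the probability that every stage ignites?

5/126

Each stage is reached only if all earlier stages succeed, so
P = 1/2 × 1/3 × 5/6 × 2/3 × 3/7 = 30/756 = 5/126.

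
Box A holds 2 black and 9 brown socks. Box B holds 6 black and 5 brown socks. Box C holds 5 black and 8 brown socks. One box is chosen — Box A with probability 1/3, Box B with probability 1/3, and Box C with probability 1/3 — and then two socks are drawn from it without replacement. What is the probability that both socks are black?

899/6435

From Box A: P(both black) = (2/11)(1/10) = 1/55.
From Box B: P(both black) = (6/11)(5/10) = 3/11.
From Box C: P(both black) = (5/13)(4/12) = 5/39.
Total probability = (1/3)(1/55) + (1/3)(3/11) + (1/3)(5/39) = 899/6435.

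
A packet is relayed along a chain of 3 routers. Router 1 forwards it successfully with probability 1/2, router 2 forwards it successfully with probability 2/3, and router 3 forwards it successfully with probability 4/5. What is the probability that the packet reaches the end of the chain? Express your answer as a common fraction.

4/15

Multiplying along the chain,
P = 1/2 × 2/3 × 4/5 = 8/30 = 4/15.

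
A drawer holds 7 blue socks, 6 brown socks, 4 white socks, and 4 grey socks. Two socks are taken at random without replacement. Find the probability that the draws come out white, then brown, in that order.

Chain rule:
P = 4/21 × 6/20 = 24/420 = 2/35.

2/35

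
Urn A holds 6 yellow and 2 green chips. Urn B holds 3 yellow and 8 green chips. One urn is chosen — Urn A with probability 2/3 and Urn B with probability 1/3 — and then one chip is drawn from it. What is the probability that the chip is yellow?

13/22

From Urn A: P(yellow) = 6/8.
From Urn B: P(yellow) = 3/11.
Total probability = (2/3)(6/8) + (1/3)(3/11) = 13/22.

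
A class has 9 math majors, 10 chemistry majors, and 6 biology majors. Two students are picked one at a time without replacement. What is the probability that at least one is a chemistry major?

13/20

P(no chemistry majors) = 15/25 × 14/24 = 210/600 = 7/20.
P(at least one) = 1 − 7/20 = 13/20.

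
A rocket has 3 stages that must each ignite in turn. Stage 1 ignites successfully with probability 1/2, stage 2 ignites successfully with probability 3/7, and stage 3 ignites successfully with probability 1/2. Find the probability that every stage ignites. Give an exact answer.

3/28

Multiplying along the chain,
P = 1/2 × 3/7 × 1/2 = 3/28.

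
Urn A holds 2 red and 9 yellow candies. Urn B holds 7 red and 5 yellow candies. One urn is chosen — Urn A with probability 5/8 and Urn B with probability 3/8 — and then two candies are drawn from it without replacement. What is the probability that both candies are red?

From Urn A: P(both red) = (2/11)(1/10) = 1/55.
From Urn B: P(both red) = (7/12)(6/11) = 7/22.
Total probability = (5/8)(1/55) + (3/8)(7/22) = 23/176.

23/176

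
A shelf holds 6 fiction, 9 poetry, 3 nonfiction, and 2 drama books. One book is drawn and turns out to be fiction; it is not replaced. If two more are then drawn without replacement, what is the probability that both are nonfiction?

With the first book removed, 3 nonfiction remain out of 19.
P = 3/19 × 2/18 = 6/342 = 1/57.

1/57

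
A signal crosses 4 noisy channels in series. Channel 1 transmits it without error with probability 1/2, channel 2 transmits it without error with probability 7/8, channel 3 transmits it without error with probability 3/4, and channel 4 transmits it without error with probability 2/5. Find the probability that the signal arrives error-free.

Multiplying along the chain,
P = 1/2 × 7/8 × 3/4 × 2/5 = 42/320 = 21/160.

21/160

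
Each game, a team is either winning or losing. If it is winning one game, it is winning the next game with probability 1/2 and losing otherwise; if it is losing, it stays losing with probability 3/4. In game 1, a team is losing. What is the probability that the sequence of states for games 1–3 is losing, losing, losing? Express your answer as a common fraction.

Game 1 is given. For each transition, use the conditional probability from the current state:
P(losing | losing) = 3/4; P(losing | losing) = 3/4.
P = 3/4 × 3/4 = 9/16.

9/16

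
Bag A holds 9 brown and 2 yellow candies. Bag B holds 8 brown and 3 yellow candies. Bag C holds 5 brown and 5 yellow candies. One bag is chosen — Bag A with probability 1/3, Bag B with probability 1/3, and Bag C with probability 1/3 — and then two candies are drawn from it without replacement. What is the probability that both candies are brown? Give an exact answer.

From Bag A: P(both brown) = (9/11)(8/10) = 36/55.
From Bag B: P(both brown) = (8/11)(7/10) = 28/55.
From Bag C: P(both brown) = (5/10)(4/9) = 2/9.
Total probability = (1/3)(36/55) + (1/3)(28/55) + (1/3)(2/9) = 686/1485.

686/1485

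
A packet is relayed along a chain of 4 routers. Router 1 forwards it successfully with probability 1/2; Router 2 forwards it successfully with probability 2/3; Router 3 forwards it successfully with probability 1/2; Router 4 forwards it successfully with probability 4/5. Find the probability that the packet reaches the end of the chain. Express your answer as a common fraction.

Multiplying along the chain,
P = 1/2 × 2/3 × 1/2 × 4/5 = 8/60 = 2/15.

2/15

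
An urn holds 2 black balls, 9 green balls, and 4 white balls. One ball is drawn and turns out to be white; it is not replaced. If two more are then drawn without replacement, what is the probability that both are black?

1/91

After the first draw, 2 of the remaining 14 balls are black.
P = 2/14 × 1/13 = 2/182 = 1/91.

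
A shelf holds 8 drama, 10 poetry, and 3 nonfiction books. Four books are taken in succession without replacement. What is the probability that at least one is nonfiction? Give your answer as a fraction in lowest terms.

P(no nonfiction) = 18/21 × 17/20 × 16/19 × 15/18 = 73440/143640 = 68/133.
P(at least one) = 1 − 68/133 = 65/133.

65/133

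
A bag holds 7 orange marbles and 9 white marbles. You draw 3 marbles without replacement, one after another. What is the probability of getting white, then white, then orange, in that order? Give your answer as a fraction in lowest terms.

Chain rule:
P = 9/16 × 8/15 × 7/14 = 504/3360 = 3/20.

3/20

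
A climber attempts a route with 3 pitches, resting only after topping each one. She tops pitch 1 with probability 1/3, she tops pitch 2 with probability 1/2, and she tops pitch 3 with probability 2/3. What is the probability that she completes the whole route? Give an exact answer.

Multiplying along the chain,
P = 1/3 × 1/2 × 2/3 = 2/18 = 1/9.

1/9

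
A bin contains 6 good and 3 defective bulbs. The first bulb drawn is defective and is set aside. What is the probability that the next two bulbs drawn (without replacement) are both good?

15/28

With the first bulb removed, 6 good remain out of 8.
P = 6/8 × 5/7 = 30/56 = 15/28.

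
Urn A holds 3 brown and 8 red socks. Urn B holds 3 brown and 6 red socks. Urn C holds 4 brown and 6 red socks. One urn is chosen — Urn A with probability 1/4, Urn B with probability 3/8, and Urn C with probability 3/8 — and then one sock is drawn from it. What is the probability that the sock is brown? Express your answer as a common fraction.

From Urn A: P(brown) = 3/11.
From Urn B: P(brown) = 3/9.
From Urn C: P(brown) = 4/10.
Total probability = (1/4)(3/11) + (3/8)(3/9) + (3/8)(4/10) = 151/440.

151/440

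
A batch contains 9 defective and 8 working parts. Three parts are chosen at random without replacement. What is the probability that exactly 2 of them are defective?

One ordering (defective drawn first) has probability 9/17 × 8/16 × 8/15 = 576/4080 = 12/85.
There are C(3,2) = 3 such orderings, each equally likely, so P = 3 × 12/85 = 36/85.

36/85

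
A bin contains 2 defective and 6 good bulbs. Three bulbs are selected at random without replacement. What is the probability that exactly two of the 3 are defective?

3/28

One ordering (defective drawn first) has probability 2/8 × 1/7 × 6/6 = 12/336 = 1/28.
There are C(3,2) = 3 such orderings, each equally likely, so P = 3 × 1/28 = 3/28.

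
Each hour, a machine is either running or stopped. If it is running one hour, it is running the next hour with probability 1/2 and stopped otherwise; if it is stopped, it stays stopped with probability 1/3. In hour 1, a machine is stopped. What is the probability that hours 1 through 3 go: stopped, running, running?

1/3

Hour 1 is given. For each transition, use the conditional probability from the current state:
P(running | stopped) = 2/3; P(running | running) = 1/2.
P = 2/3 × 1/2 = 2/6 = 1/3.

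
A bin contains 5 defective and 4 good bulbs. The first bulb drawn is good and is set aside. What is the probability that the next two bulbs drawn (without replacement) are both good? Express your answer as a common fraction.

After the first draw, 3 of the remaining 8 bulbs are good.
P = 3/8 × 2/7 = 6/56 = 3/28.

3/28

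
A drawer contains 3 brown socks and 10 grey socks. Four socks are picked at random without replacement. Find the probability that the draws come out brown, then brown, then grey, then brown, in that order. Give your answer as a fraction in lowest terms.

Chain rule:
P = 3/13 × 2/12 × 10/11 × 1/10 = 60/17160 = 1/286.

1/286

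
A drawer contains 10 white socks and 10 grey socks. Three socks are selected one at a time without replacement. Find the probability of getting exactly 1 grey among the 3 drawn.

15/38

One ordering (grey drawn first) has probability 10/20 × 10/19 × 9/18 = 900/6840 = 5/38.
There are C(3,1) = 3 such orderings, each equally likely, so P = 3 × 5/38 = 15/38.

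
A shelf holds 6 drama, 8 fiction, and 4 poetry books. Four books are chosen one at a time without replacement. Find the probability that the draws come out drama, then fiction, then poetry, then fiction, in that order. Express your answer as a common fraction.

Each draw changes the counts, so multiply the conditional probabilities along the sequence:
P = 6/18 × 8/17 × 4/16 × 7/15 = 1344/73440 = 14/765.

14/765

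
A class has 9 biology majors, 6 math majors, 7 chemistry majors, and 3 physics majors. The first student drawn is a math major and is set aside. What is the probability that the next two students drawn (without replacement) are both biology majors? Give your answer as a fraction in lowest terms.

With the first student removed, 9 biology majors remain out of 24.
P = 9/24 × 8/23 = 72/552 = 3/23.

3/23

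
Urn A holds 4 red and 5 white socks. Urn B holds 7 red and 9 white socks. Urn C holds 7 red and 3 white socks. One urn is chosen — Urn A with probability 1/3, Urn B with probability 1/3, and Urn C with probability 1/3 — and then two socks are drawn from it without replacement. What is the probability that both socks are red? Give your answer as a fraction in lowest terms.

97/360

From Urn A: P(both red) = (4/9)(3/8) = 1/6.
From Urn B: P(both red) = (7/16)(6/15) = 7/40.
From Urn C: P(both red) = (7/10)(6/9) = 7/15.
Total probability = (1/3)(1/6) + (1/3)(7/40) + (1/3)(7/15) = 97/360.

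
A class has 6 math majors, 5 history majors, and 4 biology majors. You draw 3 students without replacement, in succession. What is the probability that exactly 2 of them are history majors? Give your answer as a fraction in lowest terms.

One ordering (history majors drawn first) has probability 5/15 × 4/14 × 10/13 = 200/2730 = 20/273.
There are C(3,2) = 3 such orderings, each equally likely, so P = 3 × 20/273 = 20/91.

20/91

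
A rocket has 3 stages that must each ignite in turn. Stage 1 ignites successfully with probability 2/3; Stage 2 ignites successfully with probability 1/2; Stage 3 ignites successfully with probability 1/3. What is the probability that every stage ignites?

Each stage is reached only if all earlier stages succeed, so
P = 2/3 × 1/2 × 1/3 = 2/18 = 1/9.

1/9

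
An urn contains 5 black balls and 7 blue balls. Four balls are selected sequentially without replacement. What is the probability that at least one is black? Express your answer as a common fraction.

P(no black) = 7/12 × 6/11 × 5/10 × 4/9 = 840/11880 = 7/99.
P(at least one) = 1 − 7/99 = 92/99.

92/99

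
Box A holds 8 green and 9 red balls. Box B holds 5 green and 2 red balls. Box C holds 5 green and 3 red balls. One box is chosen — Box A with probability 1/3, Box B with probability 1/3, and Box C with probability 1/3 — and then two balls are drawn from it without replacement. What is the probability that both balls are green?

53/153

From Box A: P(both green) = (8/17)(7/16) = 7/34.
From Box B: P(both green) = (5/7)(4/6) = 10/21.
From Box C: P(both green) = (5/8)(4/7) = 5/14.
Total probability = (1/3)(7/34) + (1/3)(10/21) + (1/3)(5/14) = 53/153.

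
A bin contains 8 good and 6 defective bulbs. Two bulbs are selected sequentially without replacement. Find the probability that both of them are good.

P(all good) = 8/14 × 7/13 = 56/182 = 4/13.

4/13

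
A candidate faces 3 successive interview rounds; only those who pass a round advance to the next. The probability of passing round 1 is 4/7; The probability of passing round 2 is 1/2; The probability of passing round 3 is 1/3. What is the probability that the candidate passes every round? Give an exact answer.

Multiplying along the chain,
P = 4/7 × 1/2 × 1/3 = 4/42 = 2/21.

2/21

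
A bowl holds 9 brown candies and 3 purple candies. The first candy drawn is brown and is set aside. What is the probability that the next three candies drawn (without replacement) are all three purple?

After the first draw, 3 of the remaining 11 candies are purple.
P = 3/11 × 2/10 × 1/9 = 6/990 = 1/165.

1/165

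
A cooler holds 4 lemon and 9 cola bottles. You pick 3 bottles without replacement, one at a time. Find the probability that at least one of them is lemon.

101/143

P(no lemon) = 9/13 × 8/12 × 7/11 = 504/1716 = 42/143.
P(at least one) = 1 − 42/143 = 101/143.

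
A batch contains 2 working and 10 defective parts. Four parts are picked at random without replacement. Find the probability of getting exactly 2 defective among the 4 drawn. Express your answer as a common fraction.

1/11

One ordering (defective drawn first) has probability 10/12 × 9/11 × 2/10 × 1/9 = 180/11880 = 1/66.
There are C(4,2) = 6 such orderings, each equally likely, so P = 6 × 1/66 = 1/11.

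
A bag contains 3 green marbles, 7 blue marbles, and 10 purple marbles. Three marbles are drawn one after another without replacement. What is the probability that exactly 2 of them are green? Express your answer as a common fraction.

17/380

One ordering (green drawn first) has probability 3/20 × 2/19 × 17/18 = 102/6840 = 17/1140.
There are C(3,2) = 3 such orderings, each equally likely, so P = 3 × 17/1140 = 17/380.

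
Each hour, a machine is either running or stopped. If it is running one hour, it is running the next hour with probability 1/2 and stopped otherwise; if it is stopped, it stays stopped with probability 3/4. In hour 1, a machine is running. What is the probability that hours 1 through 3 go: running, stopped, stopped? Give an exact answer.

3/8

Hour 1 is given. For each transition, use the conditional probability from the current state:
P(stopped | running) = 1/2; P(stopped | stopped) = 3/4.
P = 1/2 × 3/4 = 3/8.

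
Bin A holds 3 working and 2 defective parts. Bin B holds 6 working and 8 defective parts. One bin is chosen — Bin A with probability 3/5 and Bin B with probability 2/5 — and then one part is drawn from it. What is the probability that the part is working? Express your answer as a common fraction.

From Bin A: P(working) = 3/5.
From Bin B: P(working) = 6/14.
Total probability = (3/5)(3/5) + (2/5)(6/14) = 93/175.

93/175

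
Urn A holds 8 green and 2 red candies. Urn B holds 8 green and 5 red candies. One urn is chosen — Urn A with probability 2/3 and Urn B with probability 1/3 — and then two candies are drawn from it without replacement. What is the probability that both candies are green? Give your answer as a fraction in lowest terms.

From Urn A: P(both green) = (8/10)(7/9) = 28/45.
From Urn B: P(both green) = (8/13)(7/12) = 14/39.
Total probability = (2/3)(28/45) + (1/3)(14/39) = 938/1755.

938/1755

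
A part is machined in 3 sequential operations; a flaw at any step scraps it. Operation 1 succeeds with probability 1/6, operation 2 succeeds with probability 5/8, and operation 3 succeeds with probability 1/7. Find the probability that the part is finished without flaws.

Each stage is reached only if all earlier stages succeed, so
P = 1/6 × 5/8 × 1/7 = 5/336.

5/336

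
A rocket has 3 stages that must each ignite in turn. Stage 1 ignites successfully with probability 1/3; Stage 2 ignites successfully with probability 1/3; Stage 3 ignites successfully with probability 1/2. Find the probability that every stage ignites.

1/18

Multiplying along the chain,
P = 1/3 × 1/3 × 1/2 = 1/18.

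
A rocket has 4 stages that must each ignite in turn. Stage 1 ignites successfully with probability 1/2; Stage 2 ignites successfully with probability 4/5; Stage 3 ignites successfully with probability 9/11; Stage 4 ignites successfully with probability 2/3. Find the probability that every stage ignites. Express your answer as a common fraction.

12/55

Multiplying along the chain,
P = 1/2 × 4/5 × 9/11 × 2/3 = 72/330 = 12/55.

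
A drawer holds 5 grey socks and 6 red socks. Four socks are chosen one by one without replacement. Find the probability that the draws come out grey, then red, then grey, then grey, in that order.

1/22

Chain rule:
P = 5/11 × 6/10 × 4/9 × 3/8 = 360/7920 = 1/22.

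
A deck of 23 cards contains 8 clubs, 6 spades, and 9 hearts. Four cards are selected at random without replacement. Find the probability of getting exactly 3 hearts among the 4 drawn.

One ordering (hearts drawn first) has probability 9/23 × 8/22 × 7/21 × 14/20 = 7056/212520 = 42/1265.
There are C(4,3) = 4 such orderings, each equally likely, so P = 4 × 42/1265 = 168/1265.

168/1265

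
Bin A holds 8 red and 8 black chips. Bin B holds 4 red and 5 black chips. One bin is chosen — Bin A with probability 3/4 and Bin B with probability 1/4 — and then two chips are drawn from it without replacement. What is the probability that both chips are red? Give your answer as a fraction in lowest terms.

13/60

From Bin A: P(both red) = (8/16)(7/15) = 7/30.
From Bin B: P(both red) = (4/9)(3/8) = 1/6.
Total probability = (3/4)(7/30) + (1/4)(1/6) = 13/60.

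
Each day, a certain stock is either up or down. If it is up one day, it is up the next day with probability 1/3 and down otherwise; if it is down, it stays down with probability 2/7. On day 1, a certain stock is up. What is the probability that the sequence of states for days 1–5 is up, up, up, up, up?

1/81

Day 1 is given. For each transition, use the conditional probability from the current state:
P(up | up) = 1/3; P(up | up) = 1/3; P(up | up) = 1/3; P(up | up) = 1/3.
P = 1/3 × 1/3 × 1/3 × 1/3 = 1/81.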